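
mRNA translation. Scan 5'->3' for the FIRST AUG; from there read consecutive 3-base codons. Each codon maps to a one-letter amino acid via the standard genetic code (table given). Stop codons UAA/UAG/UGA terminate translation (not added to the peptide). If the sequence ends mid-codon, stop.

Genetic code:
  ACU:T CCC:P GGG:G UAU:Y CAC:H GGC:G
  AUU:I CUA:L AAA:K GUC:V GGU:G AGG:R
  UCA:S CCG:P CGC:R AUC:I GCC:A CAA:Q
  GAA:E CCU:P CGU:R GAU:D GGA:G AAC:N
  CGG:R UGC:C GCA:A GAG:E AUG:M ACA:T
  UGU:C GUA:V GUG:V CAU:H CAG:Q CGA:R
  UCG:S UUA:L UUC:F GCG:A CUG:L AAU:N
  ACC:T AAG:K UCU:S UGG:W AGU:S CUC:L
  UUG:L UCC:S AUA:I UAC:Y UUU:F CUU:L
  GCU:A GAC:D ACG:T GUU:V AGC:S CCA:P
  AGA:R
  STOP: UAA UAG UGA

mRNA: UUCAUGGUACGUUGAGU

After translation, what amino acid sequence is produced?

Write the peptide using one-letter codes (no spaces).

Answer: MVR

Derivation:
start AUG at pos 3
pos 3: AUG -> M; peptide=M
pos 6: GUA -> V; peptide=MV
pos 9: CGU -> R; peptide=MVR
pos 12: UGA -> STOP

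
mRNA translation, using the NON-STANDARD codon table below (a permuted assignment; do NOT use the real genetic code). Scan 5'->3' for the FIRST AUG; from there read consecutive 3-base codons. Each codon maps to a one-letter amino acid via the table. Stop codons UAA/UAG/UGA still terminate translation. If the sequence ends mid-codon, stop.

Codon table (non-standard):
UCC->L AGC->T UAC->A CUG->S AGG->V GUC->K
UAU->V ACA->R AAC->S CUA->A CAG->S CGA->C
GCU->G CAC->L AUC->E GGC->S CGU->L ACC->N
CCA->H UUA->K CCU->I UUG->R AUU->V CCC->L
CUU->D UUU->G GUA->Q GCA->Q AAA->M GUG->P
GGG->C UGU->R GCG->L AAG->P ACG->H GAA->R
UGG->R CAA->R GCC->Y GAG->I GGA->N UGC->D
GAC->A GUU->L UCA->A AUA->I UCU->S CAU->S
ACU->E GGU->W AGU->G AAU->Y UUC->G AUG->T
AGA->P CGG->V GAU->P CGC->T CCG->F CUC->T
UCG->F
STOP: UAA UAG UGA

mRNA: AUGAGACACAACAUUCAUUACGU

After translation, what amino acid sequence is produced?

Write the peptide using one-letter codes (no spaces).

Answer: TPLSVSA

Derivation:
start AUG at pos 0
pos 0: AUG -> T; peptide=T
pos 3: AGA -> P; peptide=TP
pos 6: CAC -> L; peptide=TPL
pos 9: AAC -> S; peptide=TPLS
pos 12: AUU -> V; peptide=TPLSV
pos 15: CAU -> S; peptide=TPLSVS
pos 18: UAC -> A; peptide=TPLSVSA
pos 21: only 2 nt remain (<3), stop (end of mRNA)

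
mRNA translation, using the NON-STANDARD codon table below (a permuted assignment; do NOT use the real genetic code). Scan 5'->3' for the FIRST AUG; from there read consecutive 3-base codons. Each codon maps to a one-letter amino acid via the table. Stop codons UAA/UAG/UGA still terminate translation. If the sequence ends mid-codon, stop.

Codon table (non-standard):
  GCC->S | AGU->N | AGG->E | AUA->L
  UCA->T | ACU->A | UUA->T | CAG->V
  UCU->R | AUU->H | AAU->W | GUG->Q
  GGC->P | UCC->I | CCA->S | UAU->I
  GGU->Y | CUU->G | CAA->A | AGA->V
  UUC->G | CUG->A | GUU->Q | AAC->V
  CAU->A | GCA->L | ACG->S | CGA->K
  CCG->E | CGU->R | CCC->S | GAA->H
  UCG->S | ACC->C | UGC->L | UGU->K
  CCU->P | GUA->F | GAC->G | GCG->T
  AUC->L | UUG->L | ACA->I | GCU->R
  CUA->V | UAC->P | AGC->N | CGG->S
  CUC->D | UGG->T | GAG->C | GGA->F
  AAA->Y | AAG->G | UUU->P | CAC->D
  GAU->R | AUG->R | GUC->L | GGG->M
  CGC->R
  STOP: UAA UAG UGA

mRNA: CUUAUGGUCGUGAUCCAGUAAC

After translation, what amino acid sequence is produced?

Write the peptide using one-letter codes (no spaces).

Answer: RLQLV

Derivation:
start AUG at pos 3
pos 3: AUG -> R; peptide=R
pos 6: GUC -> L; peptide=RL
pos 9: GUG -> Q; peptide=RLQ
pos 12: AUC -> L; peptide=RLQL
pos 15: CAG -> V; peptide=RLQLV
pos 18: UAA -> STOP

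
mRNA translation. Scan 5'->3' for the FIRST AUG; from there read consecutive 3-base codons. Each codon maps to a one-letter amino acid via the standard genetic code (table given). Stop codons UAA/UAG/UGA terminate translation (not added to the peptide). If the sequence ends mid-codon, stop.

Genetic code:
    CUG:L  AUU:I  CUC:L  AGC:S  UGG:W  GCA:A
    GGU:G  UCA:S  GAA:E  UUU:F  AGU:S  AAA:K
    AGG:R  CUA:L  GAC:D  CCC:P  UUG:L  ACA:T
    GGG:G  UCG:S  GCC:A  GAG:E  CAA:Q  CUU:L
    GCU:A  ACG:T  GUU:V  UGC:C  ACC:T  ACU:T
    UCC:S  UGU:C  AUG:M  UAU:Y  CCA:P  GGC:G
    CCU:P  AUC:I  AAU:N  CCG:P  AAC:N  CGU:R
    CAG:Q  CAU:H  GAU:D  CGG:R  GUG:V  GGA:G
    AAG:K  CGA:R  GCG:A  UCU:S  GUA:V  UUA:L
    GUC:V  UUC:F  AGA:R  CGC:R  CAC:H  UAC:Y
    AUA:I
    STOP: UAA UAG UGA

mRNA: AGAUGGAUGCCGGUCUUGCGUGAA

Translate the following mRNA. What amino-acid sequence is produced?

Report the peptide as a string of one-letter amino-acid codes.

Answer: MDAGLA

Derivation:
start AUG at pos 2
pos 2: AUG -> M; peptide=M
pos 5: GAU -> D; peptide=MD
pos 8: GCC -> A; peptide=MDA
pos 11: GGU -> G; peptide=MDAG
pos 14: CUU -> L; peptide=MDAGL
pos 17: GCG -> A; peptide=MDAGLA
pos 20: UGA -> STOP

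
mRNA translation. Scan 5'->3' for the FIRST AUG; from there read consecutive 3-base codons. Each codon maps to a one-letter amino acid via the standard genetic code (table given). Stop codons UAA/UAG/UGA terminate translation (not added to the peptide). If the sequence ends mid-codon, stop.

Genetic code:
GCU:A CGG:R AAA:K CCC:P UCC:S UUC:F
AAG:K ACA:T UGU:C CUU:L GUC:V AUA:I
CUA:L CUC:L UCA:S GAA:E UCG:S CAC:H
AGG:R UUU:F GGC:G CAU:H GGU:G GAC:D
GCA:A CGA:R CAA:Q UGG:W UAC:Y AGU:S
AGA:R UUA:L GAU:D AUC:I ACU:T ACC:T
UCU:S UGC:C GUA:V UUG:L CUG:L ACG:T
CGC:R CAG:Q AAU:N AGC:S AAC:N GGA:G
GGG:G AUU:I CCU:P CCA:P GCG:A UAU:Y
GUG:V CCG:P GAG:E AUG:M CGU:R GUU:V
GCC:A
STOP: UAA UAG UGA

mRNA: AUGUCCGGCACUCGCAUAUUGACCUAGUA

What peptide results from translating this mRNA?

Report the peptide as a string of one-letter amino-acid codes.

Answer: MSGTRILT

Derivation:
start AUG at pos 0
pos 0: AUG -> M; peptide=M
pos 3: UCC -> S; peptide=MS
pos 6: GGC -> G; peptide=MSG
pos 9: ACU -> T; peptide=MSGT
pos 12: CGC -> R; peptide=MSGTR
pos 15: AUA -> I; peptide=MSGTRI
pos 18: UUG -> L; peptide=MSGTRIL
pos 21: ACC -> T; peptide=MSGTRILT
pos 24: UAG -> STOP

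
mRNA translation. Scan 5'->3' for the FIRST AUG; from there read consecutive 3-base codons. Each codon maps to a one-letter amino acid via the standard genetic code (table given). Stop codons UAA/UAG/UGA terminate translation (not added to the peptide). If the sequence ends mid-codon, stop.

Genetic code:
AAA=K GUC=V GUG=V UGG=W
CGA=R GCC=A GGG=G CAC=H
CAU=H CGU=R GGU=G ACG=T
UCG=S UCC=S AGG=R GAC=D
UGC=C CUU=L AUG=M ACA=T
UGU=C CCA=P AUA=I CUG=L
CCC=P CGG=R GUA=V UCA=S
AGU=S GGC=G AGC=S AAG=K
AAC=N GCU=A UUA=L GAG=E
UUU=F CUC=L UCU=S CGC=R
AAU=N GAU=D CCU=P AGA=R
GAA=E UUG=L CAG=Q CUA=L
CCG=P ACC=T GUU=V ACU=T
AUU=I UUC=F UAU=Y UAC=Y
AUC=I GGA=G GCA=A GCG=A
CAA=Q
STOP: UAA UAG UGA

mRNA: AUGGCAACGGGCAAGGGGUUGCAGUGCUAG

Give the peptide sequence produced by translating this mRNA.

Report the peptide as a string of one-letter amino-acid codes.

Answer: MATGKGLQC

Derivation:
start AUG at pos 0
pos 0: AUG -> M; peptide=M
pos 3: GCA -> A; peptide=MA
pos 6: ACG -> T; peptide=MAT
pos 9: GGC -> G; peptide=MATG
pos 12: AAG -> K; peptide=MATGK
pos 15: GGG -> G; peptide=MATGKG
pos 18: UUG -> L; peptide=MATGKGL
pos 21: CAG -> Q; peptide=MATGKGLQ
pos 24: UGC -> C; peptide=MATGKGLQC
pos 27: UAG -> STOP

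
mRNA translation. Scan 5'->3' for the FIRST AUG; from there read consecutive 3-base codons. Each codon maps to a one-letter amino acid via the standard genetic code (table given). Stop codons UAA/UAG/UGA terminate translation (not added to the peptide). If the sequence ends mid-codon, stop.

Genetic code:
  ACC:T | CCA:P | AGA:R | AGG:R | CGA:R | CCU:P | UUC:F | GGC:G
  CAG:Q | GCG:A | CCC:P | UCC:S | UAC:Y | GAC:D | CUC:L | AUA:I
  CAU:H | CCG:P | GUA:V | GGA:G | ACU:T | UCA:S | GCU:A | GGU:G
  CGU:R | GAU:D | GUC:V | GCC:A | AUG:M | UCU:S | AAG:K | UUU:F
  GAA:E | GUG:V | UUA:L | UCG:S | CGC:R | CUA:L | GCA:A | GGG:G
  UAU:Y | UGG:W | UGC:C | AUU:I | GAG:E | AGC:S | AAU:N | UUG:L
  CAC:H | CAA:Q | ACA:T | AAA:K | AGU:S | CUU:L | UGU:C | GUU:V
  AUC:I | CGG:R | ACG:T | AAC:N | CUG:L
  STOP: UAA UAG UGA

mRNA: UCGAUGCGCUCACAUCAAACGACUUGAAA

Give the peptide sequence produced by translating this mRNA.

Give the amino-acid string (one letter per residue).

Answer: MRSHQTT

Derivation:
start AUG at pos 3
pos 3: AUG -> M; peptide=M
pos 6: CGC -> R; peptide=MR
pos 9: UCA -> S; peptide=MRS
pos 12: CAU -> H; peptide=MRSH
pos 15: CAA -> Q; peptide=MRSHQ
pos 18: ACG -> T; peptide=MRSHQT
pos 21: ACU -> T; peptide=MRSHQTT
pos 24: UGA -> STOP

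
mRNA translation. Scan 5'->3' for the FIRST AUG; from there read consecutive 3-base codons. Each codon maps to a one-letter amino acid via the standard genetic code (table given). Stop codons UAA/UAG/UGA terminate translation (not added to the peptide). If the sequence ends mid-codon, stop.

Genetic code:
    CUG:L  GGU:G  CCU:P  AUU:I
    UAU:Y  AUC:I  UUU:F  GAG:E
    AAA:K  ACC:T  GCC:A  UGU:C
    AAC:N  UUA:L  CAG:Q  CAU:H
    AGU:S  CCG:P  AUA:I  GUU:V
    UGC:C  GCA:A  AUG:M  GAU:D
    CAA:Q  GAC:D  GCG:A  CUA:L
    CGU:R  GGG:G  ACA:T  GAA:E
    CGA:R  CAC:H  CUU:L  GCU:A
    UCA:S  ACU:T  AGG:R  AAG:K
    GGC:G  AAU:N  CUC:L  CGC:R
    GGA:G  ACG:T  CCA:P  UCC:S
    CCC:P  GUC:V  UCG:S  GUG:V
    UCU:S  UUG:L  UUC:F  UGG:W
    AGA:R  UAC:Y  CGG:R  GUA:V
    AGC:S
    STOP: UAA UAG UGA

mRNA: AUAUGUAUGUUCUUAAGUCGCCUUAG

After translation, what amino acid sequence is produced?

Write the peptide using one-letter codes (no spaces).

start AUG at pos 2
pos 2: AUG -> M; peptide=M
pos 5: UAU -> Y; peptide=MY
pos 8: GUU -> V; peptide=MYV
pos 11: CUU -> L; peptide=MYVL
pos 14: AAG -> K; peptide=MYVLK
pos 17: UCG -> S; peptide=MYVLKS
pos 20: CCU -> P; peptide=MYVLKSP
pos 23: UAG -> STOP

Answer: MYVLKSP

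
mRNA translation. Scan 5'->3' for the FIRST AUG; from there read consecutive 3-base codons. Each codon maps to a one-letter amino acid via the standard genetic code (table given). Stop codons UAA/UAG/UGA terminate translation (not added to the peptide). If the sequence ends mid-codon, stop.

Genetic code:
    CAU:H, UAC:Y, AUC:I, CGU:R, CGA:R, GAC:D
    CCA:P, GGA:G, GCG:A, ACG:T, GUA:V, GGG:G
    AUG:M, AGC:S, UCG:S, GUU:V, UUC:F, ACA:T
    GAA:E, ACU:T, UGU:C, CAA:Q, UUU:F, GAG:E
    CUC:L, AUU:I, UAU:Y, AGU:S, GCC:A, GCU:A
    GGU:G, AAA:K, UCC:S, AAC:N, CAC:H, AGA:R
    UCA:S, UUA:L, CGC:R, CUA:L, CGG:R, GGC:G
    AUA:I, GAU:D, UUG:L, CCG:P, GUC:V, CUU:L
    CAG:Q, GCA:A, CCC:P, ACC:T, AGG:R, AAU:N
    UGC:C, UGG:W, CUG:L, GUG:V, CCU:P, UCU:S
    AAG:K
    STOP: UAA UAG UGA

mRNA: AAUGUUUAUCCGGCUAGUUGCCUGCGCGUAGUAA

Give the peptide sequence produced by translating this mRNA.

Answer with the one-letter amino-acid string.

Answer: MFIRLVACA

Derivation:
start AUG at pos 1
pos 1: AUG -> M; peptide=M
pos 4: UUU -> F; peptide=MF
pos 7: AUC -> I; peptide=MFI
pos 10: CGG -> R; peptide=MFIR
pos 13: CUA -> L; peptide=MFIRL
pos 16: GUU -> V; peptide=MFIRLV
pos 19: GCC -> A; peptide=MFIRLVA
pos 22: UGC -> C; peptide=MFIRLVAC
pos 25: GCG -> A; peptide=MFIRLVACA
pos 28: UAG -> STOP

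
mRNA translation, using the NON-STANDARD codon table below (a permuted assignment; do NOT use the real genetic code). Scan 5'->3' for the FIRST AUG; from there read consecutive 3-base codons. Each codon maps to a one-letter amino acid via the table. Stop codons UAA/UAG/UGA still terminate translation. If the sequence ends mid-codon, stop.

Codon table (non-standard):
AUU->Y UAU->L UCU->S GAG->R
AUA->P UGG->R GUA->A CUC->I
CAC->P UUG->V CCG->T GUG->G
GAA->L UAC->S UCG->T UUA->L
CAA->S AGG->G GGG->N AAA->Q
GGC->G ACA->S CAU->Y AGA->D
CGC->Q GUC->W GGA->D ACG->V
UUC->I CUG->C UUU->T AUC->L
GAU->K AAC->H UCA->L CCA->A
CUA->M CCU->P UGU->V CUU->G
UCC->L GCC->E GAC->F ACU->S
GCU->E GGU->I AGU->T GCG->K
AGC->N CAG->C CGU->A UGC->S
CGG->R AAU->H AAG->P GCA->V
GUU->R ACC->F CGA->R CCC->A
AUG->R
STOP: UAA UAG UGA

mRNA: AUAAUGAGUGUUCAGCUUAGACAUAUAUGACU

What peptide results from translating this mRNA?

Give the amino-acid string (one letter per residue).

start AUG at pos 3
pos 3: AUG -> R; peptide=R
pos 6: AGU -> T; peptide=RT
pos 9: GUU -> R; peptide=RTR
pos 12: CAG -> C; peptide=RTRC
pos 15: CUU -> G; peptide=RTRCG
pos 18: AGA -> D; peptide=RTRCGD
pos 21: CAU -> Y; peptide=RTRCGDY
pos 24: AUA -> P; peptide=RTRCGDYP
pos 27: UGA -> STOP

Answer: RTRCGDYP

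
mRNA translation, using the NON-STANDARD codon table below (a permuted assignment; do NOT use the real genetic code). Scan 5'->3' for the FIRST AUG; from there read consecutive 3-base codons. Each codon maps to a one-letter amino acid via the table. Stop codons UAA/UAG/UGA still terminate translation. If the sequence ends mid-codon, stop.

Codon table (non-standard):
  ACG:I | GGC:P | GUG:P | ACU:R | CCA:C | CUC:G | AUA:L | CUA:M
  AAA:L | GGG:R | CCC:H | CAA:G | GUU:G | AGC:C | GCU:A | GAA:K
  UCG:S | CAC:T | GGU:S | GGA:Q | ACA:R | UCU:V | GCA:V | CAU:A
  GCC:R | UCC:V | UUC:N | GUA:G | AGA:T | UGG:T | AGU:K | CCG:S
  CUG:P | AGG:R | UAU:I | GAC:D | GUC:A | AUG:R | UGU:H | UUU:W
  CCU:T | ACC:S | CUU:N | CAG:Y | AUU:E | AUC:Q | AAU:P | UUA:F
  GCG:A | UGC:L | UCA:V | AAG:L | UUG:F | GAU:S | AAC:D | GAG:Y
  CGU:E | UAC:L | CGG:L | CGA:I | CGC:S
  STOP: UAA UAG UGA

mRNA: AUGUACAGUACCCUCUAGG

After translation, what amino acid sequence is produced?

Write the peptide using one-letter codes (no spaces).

start AUG at pos 0
pos 0: AUG -> R; peptide=R
pos 3: UAC -> L; peptide=RL
pos 6: AGU -> K; peptide=RLK
pos 9: ACC -> S; peptide=RLKS
pos 12: CUC -> G; peptide=RLKSG
pos 15: UAG -> STOP

Answer: RLKSG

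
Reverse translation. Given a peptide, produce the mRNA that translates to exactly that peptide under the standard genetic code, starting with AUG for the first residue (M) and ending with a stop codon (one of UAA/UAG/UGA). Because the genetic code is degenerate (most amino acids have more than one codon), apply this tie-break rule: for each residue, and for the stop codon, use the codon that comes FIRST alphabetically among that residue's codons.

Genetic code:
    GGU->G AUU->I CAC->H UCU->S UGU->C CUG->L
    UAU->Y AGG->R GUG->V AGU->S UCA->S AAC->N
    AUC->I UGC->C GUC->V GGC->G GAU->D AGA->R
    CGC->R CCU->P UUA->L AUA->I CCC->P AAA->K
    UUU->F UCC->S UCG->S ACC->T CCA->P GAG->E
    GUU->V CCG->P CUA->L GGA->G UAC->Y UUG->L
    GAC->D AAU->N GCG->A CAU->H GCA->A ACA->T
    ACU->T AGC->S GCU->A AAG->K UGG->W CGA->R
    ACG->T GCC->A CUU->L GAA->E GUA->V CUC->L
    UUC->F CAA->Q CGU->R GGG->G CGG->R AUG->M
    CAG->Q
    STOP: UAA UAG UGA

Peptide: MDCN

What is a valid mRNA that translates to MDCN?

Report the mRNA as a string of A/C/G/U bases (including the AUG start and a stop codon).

residue 1: M -> AUG (start codon)
residue 2: D codons sorted = GAC,GAU -> pick first = GAC
residue 3: C codons sorted = UGC,UGU -> pick first = UGC
residue 4: N codons sorted = AAC,AAU -> pick first = AAC
terminator: stop codons sorted = UAA,UAG,UGA -> pick first = UAA

Answer: mRNA: AUGGACUGCAACUAA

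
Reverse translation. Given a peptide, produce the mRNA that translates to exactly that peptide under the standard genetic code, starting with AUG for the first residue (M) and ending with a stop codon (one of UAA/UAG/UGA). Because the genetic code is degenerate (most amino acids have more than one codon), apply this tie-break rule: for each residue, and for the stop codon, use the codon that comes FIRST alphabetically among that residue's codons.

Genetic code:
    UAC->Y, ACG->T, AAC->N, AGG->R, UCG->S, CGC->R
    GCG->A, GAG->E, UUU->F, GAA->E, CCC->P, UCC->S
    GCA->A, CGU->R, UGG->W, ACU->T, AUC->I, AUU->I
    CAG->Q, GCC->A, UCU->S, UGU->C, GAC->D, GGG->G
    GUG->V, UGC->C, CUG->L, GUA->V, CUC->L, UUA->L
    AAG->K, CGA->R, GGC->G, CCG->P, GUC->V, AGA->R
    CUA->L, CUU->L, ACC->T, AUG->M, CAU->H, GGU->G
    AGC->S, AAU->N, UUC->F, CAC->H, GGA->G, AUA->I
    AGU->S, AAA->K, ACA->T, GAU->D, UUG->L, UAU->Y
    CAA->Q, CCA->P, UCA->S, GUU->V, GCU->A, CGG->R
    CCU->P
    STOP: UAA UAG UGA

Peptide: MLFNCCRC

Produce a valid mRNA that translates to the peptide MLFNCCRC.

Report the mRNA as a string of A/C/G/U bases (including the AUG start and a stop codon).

residue 1: M -> AUG (start codon)
residue 2: L codons sorted = CUA,CUC,CUG,CUU,UUA,UUG -> pick first = CUA
residue 3: F codons sorted = UUC,UUU -> pick first = UUC
residue 4: N codons sorted = AAC,AAU -> pick first = AAC
residue 5: C codons sorted = UGC,UGU -> pick first = UGC
residue 6: C codons sorted = UGC,UGU -> pick first = UGC
residue 7: R codons sorted = AGA,AGG,CGA,CGC,CGG,CGU -> pick first = AGA
residue 8: C codons sorted = UGC,UGU -> pick first = UGC
terminator: stop codons sorted = UAA,UAG,UGA -> pick first = UAA

Answer: mRNA: AUGCUAUUCAACUGCUGCAGAUGCUAA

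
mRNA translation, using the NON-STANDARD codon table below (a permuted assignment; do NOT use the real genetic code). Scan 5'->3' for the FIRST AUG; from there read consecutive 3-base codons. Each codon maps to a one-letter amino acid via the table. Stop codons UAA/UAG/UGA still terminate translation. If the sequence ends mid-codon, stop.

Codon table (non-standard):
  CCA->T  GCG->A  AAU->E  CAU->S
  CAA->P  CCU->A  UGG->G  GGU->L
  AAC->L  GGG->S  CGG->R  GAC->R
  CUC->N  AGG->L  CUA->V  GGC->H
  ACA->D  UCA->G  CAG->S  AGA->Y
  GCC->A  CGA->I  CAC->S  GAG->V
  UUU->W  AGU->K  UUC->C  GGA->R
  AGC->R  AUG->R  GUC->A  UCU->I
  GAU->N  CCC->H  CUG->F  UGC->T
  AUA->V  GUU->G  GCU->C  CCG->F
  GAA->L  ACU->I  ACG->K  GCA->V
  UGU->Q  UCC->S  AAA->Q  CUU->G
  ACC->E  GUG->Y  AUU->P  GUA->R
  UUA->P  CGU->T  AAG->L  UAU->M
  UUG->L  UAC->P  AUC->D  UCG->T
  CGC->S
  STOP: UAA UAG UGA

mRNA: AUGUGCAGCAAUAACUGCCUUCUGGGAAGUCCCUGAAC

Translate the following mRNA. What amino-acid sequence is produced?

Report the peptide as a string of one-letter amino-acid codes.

start AUG at pos 0
pos 0: AUG -> R; peptide=R
pos 3: UGC -> T; peptide=RT
pos 6: AGC -> R; peptide=RTR
pos 9: AAU -> E; peptide=RTRE
pos 12: AAC -> L; peptide=RTREL
pos 15: UGC -> T; peptide=RTRELT
pos 18: CUU -> G; peptide=RTRELTG
pos 21: CUG -> F; peptide=RTRELTGF
pos 24: GGA -> R; peptide=RTRELTGFR
pos 27: AGU -> K; peptide=RTRELTGFRK
pos 30: CCC -> H; peptide=RTRELTGFRKH
pos 33: UGA -> STOP

Answer: RTRELTGFRKH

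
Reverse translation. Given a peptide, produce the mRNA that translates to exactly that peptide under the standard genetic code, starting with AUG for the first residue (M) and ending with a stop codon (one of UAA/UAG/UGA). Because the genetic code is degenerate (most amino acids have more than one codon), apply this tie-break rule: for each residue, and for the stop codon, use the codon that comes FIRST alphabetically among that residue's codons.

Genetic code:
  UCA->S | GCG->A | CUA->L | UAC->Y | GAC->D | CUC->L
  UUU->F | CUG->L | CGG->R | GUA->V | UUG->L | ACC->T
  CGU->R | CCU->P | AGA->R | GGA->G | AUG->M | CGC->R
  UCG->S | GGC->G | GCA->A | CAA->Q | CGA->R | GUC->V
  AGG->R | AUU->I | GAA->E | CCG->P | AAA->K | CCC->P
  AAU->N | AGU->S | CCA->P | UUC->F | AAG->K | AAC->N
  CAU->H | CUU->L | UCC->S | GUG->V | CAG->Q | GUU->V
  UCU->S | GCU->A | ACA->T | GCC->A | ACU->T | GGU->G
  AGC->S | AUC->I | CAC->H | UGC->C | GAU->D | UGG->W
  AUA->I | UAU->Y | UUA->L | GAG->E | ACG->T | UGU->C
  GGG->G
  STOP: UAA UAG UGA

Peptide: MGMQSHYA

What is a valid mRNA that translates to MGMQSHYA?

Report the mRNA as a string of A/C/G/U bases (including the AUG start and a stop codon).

residue 1: M -> AUG (start codon)
residue 2: G codons sorted = GGA,GGC,GGG,GGU -> pick first = GGA
residue 3: M -> AUG (only codon)
residue 4: Q codons sorted = CAA,CAG -> pick first = CAA
residue 5: S codons sorted = AGC,AGU,UCA,UCC,UCG,UCU -> pick first = AGC
residue 6: H codons sorted = CAC,CAU -> pick first = CAC
residue 7: Y codons sorted = UAC,UAU -> pick first = UAC
residue 8: A codons sorted = GCA,GCC,GCG,GCU -> pick first = GCA
terminator: stop codons sorted = UAA,UAG,UGA -> pick first = UAA

Answer: mRNA: AUGGGAAUGCAAAGCCACUACGCAUAA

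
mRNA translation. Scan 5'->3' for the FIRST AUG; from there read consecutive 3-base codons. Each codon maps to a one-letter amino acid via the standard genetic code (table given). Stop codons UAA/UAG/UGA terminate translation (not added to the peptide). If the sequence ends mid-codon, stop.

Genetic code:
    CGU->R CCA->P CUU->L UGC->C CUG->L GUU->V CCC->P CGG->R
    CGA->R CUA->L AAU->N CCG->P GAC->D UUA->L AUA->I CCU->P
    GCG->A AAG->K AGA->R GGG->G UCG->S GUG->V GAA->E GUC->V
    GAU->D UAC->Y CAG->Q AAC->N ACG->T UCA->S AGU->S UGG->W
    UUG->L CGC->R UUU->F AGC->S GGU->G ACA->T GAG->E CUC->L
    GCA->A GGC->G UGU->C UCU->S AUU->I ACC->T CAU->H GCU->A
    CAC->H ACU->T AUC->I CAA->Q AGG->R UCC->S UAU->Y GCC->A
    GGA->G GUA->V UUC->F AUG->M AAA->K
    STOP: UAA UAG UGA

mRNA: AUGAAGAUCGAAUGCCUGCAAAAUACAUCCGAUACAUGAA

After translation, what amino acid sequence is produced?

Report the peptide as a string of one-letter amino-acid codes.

start AUG at pos 0
pos 0: AUG -> M; peptide=M
pos 3: AAG -> K; peptide=MK
pos 6: AUC -> I; peptide=MKI
pos 9: GAA -> E; peptide=MKIE
pos 12: UGC -> C; peptide=MKIEC
pos 15: CUG -> L; peptide=MKIECL
pos 18: CAA -> Q; peptide=MKIECLQ
pos 21: AAU -> N; peptide=MKIECLQN
pos 24: ACA -> T; peptide=MKIECLQNT
pos 27: UCC -> S; peptide=MKIECLQNTS
pos 30: GAU -> D; peptide=MKIECLQNTSD
pos 33: ACA -> T; peptide=MKIECLQNTSDT
pos 36: UGA -> STOP

Answer: MKIECLQNTSDT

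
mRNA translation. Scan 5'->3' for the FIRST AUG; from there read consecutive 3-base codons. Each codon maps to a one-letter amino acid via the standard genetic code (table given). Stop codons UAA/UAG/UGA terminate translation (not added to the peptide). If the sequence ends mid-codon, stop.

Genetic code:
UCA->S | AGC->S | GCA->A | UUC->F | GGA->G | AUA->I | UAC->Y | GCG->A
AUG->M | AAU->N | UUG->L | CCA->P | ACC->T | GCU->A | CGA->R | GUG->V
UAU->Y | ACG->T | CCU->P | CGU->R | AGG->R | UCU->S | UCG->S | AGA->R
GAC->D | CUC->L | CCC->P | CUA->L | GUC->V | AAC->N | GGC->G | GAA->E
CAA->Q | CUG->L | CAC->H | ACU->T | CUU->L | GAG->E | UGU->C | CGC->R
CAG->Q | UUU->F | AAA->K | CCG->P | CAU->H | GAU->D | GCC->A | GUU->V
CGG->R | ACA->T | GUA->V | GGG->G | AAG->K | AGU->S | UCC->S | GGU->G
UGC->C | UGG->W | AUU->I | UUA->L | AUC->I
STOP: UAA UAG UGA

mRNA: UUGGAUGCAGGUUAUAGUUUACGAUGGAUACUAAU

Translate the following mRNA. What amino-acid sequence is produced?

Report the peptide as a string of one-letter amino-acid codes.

start AUG at pos 4
pos 4: AUG -> M; peptide=M
pos 7: CAG -> Q; peptide=MQ
pos 10: GUU -> V; peptide=MQV
pos 13: AUA -> I; peptide=MQVI
pos 16: GUU -> V; peptide=MQVIV
pos 19: UAC -> Y; peptide=MQVIVY
pos 22: GAU -> D; peptide=MQVIVYD
pos 25: GGA -> G; peptide=MQVIVYDG
pos 28: UAC -> Y; peptide=MQVIVYDGY
pos 31: UAA -> STOP

Answer: MQVIVYDGY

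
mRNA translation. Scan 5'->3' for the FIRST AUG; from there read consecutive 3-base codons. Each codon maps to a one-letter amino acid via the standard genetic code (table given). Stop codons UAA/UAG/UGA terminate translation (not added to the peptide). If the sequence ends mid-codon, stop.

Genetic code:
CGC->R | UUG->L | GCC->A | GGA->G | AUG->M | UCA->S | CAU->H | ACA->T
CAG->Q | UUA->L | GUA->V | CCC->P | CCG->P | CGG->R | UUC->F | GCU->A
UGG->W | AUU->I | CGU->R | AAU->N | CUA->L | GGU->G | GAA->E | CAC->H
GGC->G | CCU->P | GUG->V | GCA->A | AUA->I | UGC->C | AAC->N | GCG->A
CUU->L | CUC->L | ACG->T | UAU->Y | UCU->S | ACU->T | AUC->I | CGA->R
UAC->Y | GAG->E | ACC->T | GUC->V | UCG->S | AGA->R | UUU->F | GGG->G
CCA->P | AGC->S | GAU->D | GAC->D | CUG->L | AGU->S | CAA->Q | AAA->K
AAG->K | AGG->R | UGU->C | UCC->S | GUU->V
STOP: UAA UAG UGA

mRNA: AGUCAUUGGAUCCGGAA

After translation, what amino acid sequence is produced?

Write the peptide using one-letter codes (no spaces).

Answer: (empty: no AUG start codon)

Derivation:
no AUG start codon found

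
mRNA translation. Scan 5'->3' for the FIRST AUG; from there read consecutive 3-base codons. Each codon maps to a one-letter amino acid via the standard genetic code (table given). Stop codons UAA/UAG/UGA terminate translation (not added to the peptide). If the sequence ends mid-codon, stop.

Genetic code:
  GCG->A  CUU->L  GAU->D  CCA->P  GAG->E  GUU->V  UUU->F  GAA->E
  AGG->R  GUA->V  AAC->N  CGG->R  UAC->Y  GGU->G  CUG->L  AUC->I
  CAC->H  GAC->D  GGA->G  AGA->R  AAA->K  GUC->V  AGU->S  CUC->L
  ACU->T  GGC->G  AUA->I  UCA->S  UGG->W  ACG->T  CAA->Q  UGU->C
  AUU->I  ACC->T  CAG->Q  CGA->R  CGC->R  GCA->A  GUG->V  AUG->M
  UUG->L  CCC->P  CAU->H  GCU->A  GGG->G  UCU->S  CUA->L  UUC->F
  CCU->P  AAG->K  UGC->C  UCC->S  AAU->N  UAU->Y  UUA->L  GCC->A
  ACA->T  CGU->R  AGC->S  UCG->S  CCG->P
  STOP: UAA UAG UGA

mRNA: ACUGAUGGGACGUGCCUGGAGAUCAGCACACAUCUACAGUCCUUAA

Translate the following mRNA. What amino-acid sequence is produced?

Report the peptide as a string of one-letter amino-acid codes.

Answer: MGRAWRSAHIYSP

Derivation:
start AUG at pos 4
pos 4: AUG -> M; peptide=M
pos 7: GGA -> G; peptide=MG
pos 10: CGU -> R; peptide=MGR
pos 13: GCC -> A; peptide=MGRA
pos 16: UGG -> W; peptide=MGRAW
pos 19: AGA -> R; peptide=MGRAWR
pos 22: UCA -> S; peptide=MGRAWRS
pos 25: GCA -> A; peptide=MGRAWRSA
pos 28: CAC -> H; peptide=MGRAWRSAH
pos 31: AUC -> I; peptide=MGRAWRSAHI
pos 34: UAC -> Y; peptide=MGRAWRSAHIY
pos 37: AGU -> S; peptide=MGRAWRSAHIYS
pos 40: CCU -> P; peptide=MGRAWRSAHIYSP
pos 43: UAA -> STOP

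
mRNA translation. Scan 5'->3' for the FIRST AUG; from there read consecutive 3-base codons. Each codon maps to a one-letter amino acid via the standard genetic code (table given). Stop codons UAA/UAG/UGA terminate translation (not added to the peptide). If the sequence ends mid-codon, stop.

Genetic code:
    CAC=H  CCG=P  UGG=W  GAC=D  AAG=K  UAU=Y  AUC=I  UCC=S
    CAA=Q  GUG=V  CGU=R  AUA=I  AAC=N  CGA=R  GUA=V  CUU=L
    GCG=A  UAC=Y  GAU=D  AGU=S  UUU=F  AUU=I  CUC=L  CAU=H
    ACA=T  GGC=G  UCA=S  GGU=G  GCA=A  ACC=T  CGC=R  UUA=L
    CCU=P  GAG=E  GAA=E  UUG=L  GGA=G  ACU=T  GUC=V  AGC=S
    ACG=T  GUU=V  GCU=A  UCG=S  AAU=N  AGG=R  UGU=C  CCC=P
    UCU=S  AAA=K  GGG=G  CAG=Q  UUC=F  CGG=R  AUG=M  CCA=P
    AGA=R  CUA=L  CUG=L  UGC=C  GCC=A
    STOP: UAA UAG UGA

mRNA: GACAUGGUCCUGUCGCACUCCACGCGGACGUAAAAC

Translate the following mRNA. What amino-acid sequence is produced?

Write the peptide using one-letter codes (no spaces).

start AUG at pos 3
pos 3: AUG -> M; peptide=M
pos 6: GUC -> V; peptide=MV
pos 9: CUG -> L; peptide=MVL
pos 12: UCG -> S; peptide=MVLS
pos 15: CAC -> H; peptide=MVLSH
pos 18: UCC -> S; peptide=MVLSHS
pos 21: ACG -> T; peptide=MVLSHST
pos 24: CGG -> R; peptide=MVLSHSTR
pos 27: ACG -> T; peptide=MVLSHSTRT
pos 30: UAA -> STOP

Answer: MVLSHSTRT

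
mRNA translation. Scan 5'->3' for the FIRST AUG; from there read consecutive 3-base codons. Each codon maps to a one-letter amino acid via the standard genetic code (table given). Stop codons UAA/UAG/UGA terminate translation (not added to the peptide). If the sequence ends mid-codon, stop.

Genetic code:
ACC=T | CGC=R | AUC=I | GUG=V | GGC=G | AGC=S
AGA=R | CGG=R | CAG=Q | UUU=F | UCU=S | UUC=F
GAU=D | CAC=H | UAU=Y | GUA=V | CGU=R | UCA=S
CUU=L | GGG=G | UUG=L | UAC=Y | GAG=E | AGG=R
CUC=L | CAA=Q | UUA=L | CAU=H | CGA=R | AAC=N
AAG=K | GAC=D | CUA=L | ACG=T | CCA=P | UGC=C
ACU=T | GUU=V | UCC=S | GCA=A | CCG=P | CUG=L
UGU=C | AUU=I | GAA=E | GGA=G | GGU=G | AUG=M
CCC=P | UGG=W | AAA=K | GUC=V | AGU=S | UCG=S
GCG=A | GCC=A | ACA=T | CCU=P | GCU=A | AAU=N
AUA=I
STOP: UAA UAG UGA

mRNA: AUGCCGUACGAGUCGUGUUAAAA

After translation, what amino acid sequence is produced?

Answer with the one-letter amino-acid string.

Answer: MPYESC

Derivation:
start AUG at pos 0
pos 0: AUG -> M; peptide=M
pos 3: CCG -> P; peptide=MP
pos 6: UAC -> Y; peptide=MPY
pos 9: GAG -> E; peptide=MPYE
pos 12: UCG -> S; peptide=MPYES
pos 15: UGU -> C; peptide=MPYESC
pos 18: UAA -> STOP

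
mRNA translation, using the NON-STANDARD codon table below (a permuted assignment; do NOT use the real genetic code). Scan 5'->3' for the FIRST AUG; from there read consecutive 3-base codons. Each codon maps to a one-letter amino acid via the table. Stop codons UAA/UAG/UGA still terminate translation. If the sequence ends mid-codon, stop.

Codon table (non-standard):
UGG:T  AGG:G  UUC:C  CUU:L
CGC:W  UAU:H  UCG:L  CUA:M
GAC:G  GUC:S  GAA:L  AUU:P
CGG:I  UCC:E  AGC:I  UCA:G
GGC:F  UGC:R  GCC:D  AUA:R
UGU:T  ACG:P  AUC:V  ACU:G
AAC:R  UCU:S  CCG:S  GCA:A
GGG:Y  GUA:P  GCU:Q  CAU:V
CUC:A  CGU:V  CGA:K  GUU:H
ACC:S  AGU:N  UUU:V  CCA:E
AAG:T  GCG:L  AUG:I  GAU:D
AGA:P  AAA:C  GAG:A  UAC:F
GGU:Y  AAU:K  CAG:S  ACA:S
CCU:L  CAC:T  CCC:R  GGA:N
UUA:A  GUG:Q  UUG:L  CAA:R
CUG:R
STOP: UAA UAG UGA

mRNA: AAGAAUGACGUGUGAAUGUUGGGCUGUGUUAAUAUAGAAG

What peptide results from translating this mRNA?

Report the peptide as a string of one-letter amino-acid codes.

start AUG at pos 4
pos 4: AUG -> I; peptide=I
pos 7: ACG -> P; peptide=IP
pos 10: UGU -> T; peptide=IPT
pos 13: GAA -> L; peptide=IPTL
pos 16: UGU -> T; peptide=IPTLT
pos 19: UGG -> T; peptide=IPTLTT
pos 22: GCU -> Q; peptide=IPTLTTQ
pos 25: GUG -> Q; peptide=IPTLTTQQ
pos 28: UUA -> A; peptide=IPTLTTQQA
pos 31: AUA -> R; peptide=IPTLTTQQAR
pos 34: UAG -> STOP

Answer: IPTLTTQQAR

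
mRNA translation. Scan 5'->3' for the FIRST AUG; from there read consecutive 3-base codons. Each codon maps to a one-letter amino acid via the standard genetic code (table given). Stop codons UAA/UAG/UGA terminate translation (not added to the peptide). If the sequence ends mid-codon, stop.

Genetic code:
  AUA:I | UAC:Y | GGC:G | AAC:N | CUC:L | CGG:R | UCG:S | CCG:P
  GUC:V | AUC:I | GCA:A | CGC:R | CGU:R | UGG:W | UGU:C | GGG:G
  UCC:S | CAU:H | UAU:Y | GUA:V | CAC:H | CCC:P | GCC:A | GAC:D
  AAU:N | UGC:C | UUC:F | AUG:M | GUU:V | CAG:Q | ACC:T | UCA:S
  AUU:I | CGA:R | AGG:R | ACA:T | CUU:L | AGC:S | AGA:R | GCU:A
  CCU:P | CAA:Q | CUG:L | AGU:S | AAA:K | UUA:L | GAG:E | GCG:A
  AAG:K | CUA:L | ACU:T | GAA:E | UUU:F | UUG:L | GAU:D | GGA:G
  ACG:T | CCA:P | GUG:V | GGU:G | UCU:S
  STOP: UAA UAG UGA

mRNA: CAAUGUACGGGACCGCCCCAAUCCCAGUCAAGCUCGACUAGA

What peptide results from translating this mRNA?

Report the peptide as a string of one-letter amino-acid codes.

start AUG at pos 2
pos 2: AUG -> M; peptide=M
pos 5: UAC -> Y; peptide=MY
pos 8: GGG -> G; peptide=MYG
pos 11: ACC -> T; peptide=MYGT
pos 14: GCC -> A; peptide=MYGTA
pos 17: CCA -> P; peptide=MYGTAP
pos 20: AUC -> I; peptide=MYGTAPI
pos 23: CCA -> P; peptide=MYGTAPIP
pos 26: GUC -> V; peptide=MYGTAPIPV
pos 29: AAG -> K; peptide=MYGTAPIPVK
pos 32: CUC -> L; peptide=MYGTAPIPVKL
pos 35: GAC -> D; peptide=MYGTAPIPVKLD
pos 38: UAG -> STOP

Answer: MYGTAPIPVKLD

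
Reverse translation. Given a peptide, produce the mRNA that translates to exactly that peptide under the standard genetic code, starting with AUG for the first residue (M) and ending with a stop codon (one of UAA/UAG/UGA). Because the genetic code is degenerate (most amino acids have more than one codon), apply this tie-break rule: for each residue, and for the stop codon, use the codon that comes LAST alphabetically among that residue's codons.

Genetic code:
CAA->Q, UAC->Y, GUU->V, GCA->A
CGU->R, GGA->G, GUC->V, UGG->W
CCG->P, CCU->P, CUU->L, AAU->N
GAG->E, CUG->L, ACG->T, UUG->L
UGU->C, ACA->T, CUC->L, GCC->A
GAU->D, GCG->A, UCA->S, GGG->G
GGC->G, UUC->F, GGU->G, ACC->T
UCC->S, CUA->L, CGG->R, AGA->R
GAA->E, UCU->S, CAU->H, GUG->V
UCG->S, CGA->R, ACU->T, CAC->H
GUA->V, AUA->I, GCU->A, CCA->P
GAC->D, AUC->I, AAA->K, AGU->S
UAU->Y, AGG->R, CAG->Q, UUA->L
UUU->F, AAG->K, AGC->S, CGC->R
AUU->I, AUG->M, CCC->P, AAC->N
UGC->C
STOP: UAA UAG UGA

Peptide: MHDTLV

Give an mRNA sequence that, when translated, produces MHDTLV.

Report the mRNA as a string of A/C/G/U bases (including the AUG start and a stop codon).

Answer: mRNA: AUGCAUGAUACUUUGGUUUGA

Derivation:
residue 1: M -> AUG (start codon)
residue 2: H codons sorted = CAC,CAU -> pick last = CAU
residue 3: D codons sorted = GAC,GAU -> pick last = GAU
residue 4: T codons sorted = ACA,ACC,ACG,ACU -> pick last = ACU
residue 5: L codons sorted = CUA,CUC,CUG,CUU,UUA,UUG -> pick last = UUG
residue 6: V codons sorted = GUA,GUC,GUG,GUU -> pick last = GUU
terminator: stop codons sorted = UAA,UAG,UGA -> pick last = UGA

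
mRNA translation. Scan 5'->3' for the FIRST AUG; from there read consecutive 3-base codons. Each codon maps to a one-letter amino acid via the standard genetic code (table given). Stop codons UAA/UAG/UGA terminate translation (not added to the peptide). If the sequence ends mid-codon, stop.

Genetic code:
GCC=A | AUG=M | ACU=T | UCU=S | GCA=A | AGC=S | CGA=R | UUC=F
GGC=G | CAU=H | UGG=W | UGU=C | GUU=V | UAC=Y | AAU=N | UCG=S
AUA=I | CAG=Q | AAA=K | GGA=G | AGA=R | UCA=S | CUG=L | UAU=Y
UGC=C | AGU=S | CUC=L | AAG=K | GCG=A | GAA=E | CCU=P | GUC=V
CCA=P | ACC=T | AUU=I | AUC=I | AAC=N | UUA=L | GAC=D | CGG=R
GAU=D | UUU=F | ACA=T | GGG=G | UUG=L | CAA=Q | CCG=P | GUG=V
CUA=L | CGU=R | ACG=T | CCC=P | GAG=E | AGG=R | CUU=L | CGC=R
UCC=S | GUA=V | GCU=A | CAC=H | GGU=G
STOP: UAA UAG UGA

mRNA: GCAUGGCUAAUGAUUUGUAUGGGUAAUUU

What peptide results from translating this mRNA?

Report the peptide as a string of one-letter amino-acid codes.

start AUG at pos 2
pos 2: AUG -> M; peptide=M
pos 5: GCU -> A; peptide=MA
pos 8: AAU -> N; peptide=MAN
pos 11: GAU -> D; peptide=MAND
pos 14: UUG -> L; peptide=MANDL
pos 17: UAU -> Y; peptide=MANDLY
pos 20: GGG -> G; peptide=MANDLYG
pos 23: UAA -> STOP

Answer: MANDLYG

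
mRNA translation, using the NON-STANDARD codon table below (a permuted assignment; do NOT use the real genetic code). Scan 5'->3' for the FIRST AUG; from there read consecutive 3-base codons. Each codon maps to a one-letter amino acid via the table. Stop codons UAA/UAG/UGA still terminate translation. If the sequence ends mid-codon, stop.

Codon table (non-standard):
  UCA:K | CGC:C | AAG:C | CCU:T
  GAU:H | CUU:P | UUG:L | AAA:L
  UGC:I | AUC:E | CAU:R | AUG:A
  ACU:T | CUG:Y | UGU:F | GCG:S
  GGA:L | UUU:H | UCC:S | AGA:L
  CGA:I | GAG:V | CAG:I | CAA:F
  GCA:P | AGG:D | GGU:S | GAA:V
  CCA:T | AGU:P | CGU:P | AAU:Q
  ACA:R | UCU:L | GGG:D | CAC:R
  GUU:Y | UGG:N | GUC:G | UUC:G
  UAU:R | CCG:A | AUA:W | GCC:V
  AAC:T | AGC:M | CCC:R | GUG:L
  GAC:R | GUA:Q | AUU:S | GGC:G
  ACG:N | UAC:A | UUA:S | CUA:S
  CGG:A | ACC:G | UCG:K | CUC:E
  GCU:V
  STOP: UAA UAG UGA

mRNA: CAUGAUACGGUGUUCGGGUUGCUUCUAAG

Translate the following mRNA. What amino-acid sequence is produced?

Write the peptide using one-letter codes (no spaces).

Answer: AWAFKSIG

Derivation:
start AUG at pos 1
pos 1: AUG -> A; peptide=A
pos 4: AUA -> W; peptide=AW
pos 7: CGG -> A; peptide=AWA
pos 10: UGU -> F; peptide=AWAF
pos 13: UCG -> K; peptide=AWAFK
pos 16: GGU -> S; peptide=AWAFKS
pos 19: UGC -> I; peptide=AWAFKSI
pos 22: UUC -> G; peptide=AWAFKSIG
pos 25: UAA -> STOP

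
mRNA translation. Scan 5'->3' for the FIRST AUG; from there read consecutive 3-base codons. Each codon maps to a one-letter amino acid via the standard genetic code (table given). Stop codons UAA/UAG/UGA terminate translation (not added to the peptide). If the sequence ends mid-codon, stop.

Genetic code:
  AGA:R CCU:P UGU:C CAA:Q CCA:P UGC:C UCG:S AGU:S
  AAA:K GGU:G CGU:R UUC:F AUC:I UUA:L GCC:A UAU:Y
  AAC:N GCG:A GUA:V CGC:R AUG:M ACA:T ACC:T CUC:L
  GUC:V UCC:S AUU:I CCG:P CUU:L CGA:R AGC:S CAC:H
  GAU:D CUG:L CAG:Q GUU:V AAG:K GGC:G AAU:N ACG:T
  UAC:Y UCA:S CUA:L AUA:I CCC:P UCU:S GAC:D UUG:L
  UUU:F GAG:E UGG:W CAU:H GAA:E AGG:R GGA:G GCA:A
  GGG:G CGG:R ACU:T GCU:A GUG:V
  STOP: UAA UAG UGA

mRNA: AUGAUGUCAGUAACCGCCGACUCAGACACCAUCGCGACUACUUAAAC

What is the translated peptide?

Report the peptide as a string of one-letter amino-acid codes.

start AUG at pos 0
pos 0: AUG -> M; peptide=M
pos 3: AUG -> M; peptide=MM
pos 6: UCA -> S; peptide=MMS
pos 9: GUA -> V; peptide=MMSV
pos 12: ACC -> T; peptide=MMSVT
pos 15: GCC -> A; peptide=MMSVTA
pos 18: GAC -> D; peptide=MMSVTAD
pos 21: UCA -> S; peptide=MMSVTADS
pos 24: GAC -> D; peptide=MMSVTADSD
pos 27: ACC -> T; peptide=MMSVTADSDT
pos 30: AUC -> I; peptide=MMSVTADSDTI
pos 33: GCG -> A; peptide=MMSVTADSDTIA
pos 36: ACU -> T; peptide=MMSVTADSDTIAT
pos 39: ACU -> T; peptide=MMSVTADSDTIATT
pos 42: UAA -> STOP

Answer: MMSVTADSDTIATT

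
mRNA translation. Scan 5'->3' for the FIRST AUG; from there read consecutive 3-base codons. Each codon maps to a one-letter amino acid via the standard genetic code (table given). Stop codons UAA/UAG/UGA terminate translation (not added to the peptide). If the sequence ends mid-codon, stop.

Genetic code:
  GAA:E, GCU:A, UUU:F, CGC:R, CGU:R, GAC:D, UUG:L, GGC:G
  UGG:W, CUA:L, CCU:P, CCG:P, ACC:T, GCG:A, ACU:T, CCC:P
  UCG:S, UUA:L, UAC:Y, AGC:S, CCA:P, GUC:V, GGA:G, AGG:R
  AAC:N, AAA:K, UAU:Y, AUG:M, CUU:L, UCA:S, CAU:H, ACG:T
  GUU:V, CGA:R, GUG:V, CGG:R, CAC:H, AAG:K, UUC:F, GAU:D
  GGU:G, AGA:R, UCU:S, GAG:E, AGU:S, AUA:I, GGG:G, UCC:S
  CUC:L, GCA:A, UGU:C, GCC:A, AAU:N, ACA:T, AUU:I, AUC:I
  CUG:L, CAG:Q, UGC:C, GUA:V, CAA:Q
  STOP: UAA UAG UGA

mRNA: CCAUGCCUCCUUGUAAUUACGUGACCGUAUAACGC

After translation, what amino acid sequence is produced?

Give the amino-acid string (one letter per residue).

Answer: MPPCNYVTV

Derivation:
start AUG at pos 2
pos 2: AUG -> M; peptide=M
pos 5: CCU -> P; peptide=MP
pos 8: CCU -> P; peptide=MPP
pos 11: UGU -> C; peptide=MPPC
pos 14: AAU -> N; peptide=MPPCN
pos 17: UAC -> Y; peptide=MPPCNY
pos 20: GUG -> V; peptide=MPPCNYV
pos 23: ACC -> T; peptide=MPPCNYVT
pos 26: GUA -> V; peptide=MPPCNYVTV
pos 29: UAA -> STOP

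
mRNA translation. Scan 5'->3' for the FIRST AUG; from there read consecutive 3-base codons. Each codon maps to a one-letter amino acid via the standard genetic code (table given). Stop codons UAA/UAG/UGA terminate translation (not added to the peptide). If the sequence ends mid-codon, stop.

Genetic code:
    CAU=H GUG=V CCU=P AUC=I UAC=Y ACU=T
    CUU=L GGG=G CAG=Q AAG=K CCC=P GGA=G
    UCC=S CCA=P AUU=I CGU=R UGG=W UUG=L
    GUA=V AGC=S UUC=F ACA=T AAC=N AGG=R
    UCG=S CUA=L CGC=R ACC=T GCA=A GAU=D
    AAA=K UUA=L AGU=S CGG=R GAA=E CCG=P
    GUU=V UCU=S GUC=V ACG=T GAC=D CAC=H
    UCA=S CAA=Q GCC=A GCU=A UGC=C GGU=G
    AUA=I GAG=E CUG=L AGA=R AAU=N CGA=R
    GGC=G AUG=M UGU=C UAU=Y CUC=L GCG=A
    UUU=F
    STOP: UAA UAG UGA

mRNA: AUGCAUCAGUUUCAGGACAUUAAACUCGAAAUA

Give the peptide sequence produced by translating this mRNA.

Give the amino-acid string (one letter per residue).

start AUG at pos 0
pos 0: AUG -> M; peptide=M
pos 3: CAU -> H; peptide=MH
pos 6: CAG -> Q; peptide=MHQ
pos 9: UUU -> F; peptide=MHQF
pos 12: CAG -> Q; peptide=MHQFQ
pos 15: GAC -> D; peptide=MHQFQD
pos 18: AUU -> I; peptide=MHQFQDI
pos 21: AAA -> K; peptide=MHQFQDIK
pos 24: CUC -> L; peptide=MHQFQDIKL
pos 27: GAA -> E; peptide=MHQFQDIKLE
pos 30: AUA -> I; peptide=MHQFQDIKLEI
pos 33: only 0 nt remain (<3), stop (end of mRNA)

Answer: MHQFQDIKLEI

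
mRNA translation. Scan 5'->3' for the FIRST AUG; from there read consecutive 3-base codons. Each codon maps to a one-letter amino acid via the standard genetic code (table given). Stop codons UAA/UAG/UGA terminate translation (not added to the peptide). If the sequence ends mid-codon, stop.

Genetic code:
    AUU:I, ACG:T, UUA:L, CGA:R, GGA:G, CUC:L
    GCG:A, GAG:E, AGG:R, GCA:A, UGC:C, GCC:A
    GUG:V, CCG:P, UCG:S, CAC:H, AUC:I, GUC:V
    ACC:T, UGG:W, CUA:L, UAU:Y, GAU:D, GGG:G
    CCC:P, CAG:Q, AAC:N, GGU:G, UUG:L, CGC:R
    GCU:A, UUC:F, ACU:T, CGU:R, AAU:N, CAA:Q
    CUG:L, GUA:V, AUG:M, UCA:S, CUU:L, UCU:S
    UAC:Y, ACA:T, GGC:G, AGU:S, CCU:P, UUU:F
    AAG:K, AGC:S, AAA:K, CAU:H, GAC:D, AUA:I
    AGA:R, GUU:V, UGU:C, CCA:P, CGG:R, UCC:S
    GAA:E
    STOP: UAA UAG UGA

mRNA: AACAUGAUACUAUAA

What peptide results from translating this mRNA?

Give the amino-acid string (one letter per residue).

start AUG at pos 3
pos 3: AUG -> M; peptide=M
pos 6: AUA -> I; peptide=MI
pos 9: CUA -> L; peptide=MIL
pos 12: UAA -> STOP

Answer: MIL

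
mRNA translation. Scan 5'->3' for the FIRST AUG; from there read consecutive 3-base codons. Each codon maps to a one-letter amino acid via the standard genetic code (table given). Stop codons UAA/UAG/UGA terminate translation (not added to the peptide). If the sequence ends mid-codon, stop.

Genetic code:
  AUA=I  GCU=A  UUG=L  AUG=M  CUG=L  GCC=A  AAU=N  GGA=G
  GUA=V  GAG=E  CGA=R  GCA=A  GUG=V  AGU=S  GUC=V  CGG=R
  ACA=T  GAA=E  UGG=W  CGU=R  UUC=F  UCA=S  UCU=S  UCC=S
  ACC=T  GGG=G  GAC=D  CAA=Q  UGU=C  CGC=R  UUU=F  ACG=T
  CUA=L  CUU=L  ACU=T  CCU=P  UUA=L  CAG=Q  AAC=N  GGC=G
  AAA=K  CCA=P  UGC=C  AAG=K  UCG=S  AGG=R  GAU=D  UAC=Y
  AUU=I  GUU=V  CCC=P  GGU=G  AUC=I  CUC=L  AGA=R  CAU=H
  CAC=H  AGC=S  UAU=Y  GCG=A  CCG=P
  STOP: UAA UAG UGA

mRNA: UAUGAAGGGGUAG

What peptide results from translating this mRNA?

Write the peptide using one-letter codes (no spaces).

start AUG at pos 1
pos 1: AUG -> M; peptide=M
pos 4: AAG -> K; peptide=MK
pos 7: GGG -> G; peptide=MKG
pos 10: UAG -> STOP

Answer: MKG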